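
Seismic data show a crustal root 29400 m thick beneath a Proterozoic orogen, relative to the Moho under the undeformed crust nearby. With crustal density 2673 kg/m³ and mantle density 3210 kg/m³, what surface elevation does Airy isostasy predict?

5910 m

In Airy isostatic equilibrium: ρ_c h = (ρ_m − ρ_c) r.
h = r (ρ_m − ρ_c) / ρ_c = 29400 m × (3210 − 2673) / 2673 = 5910 m.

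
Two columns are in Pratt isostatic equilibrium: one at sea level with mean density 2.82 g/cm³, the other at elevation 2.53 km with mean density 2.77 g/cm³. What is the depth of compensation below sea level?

140 km

ρ_ref D = ρ (D + h) → D (ρ_ref − ρ) = ρ h.
D = ρ h/(ρ_ref − ρ) = 2.77 × 2.53 km/(2.82 − 2.77) = 140 km.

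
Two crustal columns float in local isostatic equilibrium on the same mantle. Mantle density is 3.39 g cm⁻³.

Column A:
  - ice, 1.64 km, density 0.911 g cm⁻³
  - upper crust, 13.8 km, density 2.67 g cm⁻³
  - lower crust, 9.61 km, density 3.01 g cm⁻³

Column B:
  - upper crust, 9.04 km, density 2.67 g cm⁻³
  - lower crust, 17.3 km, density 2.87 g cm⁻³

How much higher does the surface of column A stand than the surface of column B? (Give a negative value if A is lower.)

0.634 km

For any compensation level in the mantle, the mantle terms cancel and isostasy reduces to e = (Σt_A − Σt_B) − (Σ(ρt)_A − Σ(ρt)_B) / ρ_m.
Σt_A = 25.05 km; Σt_B = 26.34 km; Σ(ρt)_A = 67.26614; Σ(ρt)_B = 73.7878 (in km·g cm⁻³).
e = (25.05 − 26.34) − (67.26614 − 73.7878) / 3.39 = 0.634 km.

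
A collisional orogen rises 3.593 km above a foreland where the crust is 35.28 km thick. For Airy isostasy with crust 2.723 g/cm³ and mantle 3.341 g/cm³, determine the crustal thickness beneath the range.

Root depth r = h ρ_c / (ρ_m − ρ_c) = 3.593 km × 2.723 / 0.618 = 15.83 km.
Total thickness = T + h + r = 35.28 km + 3.593 km + 15.83 km = 54.7 km.

54.7 km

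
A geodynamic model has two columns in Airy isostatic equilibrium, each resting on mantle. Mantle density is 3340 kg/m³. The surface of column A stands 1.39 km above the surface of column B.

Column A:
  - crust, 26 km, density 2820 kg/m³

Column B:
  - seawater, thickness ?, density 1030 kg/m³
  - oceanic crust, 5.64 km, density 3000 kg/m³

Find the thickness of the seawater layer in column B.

Take the compensation level at the base of the deeper column (depth z_c below the surface of column A) and equate Σ ρ_i t_i down to z_c; mantle fills any gap and the z_c terms cancel.
Column A: 26×2820 + (z_c − 26)×3340
Column B: 1.39×0 + x×1030 + 5.64×3000 + (z_c − 1.39 − 5.64 − x)×3340
The z_c×3340 term appears on both sides and cancels. Collect the known terms of each column as K = Σ(ρt)_known − 3340 × (depth of known layers): K_A = 73320 − 3340×26 = −13520; K_B = 16920 − 3340×(1.39 + 5.64) = −6560.2.
Balance: K_A = K_B − x×(3340 − 1030), so x = (K_B − K_A)/(3340 − 1030) = 6959.8/2310 = 3.01 km.

3.01 km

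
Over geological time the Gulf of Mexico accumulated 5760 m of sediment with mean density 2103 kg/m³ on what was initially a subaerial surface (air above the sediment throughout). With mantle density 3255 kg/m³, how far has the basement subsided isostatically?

Subaerial load: s = t ρ_sed / ρ_m = 5760 m × 2103/3255 = 3720 m.

3720 m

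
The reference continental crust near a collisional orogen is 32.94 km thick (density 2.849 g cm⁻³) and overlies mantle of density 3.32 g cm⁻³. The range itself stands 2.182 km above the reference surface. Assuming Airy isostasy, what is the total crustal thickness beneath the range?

48.3 km

Root depth r = h ρ_c / (ρ_m − ρ_c) = 2.182 km × 2.849 / 0.471 = 13.2 km.
Total thickness = T + h + r = 32.94 km + 2.182 km + 13.2 km = 48.3 km.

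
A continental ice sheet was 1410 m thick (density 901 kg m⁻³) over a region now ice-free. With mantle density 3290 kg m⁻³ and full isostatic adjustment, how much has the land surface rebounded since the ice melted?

386 m

Removing the load lets mantle flow back in; uplift u satisfies ρ_ice t = ρ_m u.
u = t ρ_ice/ρ_m = 1410 m × 901/3290 = 386 m.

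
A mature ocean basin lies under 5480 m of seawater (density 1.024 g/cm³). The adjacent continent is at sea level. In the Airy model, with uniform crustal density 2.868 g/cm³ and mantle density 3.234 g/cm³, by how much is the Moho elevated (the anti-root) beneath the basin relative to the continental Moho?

Equating mass per unit area of the two columns: replacing crust with seawater at the top is compensated by replacing crust with mantle at the base: d (ρ_c − ρ_w) = a (ρ_m − ρ_c).
a = d (ρ_c − ρ_w)/(ρ_m − ρ_c) = 5480 m × 1.844/0.366 = 27600 m.

27600 m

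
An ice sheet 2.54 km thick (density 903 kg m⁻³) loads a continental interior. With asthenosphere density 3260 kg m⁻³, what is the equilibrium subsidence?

Equating mass per unit area of the two columns: the ice load ρ_ice t is balanced by mantle displaced below, ρ_m s.
s = t ρ_ice / ρ_m = 2.54 km × 903/3260 = 0.704 km.

0.704 km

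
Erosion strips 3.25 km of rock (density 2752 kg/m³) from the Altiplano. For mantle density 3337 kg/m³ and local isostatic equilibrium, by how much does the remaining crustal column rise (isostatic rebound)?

Unloading: uplift u = e ρ_c/ρ_m = 3.25 km × 2752/3337 = 2.68 km.

2.68 km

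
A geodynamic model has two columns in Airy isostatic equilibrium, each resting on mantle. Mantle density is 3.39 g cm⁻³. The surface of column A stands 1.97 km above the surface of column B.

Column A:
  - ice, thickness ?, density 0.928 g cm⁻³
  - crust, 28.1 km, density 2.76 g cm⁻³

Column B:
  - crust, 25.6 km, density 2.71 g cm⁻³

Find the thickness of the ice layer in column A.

Take the compensation level at the base of the deeper column (depth z_c below the surface of column A) and equate Σ ρ_i t_i down to z_c; mantle fills any gap and the z_c terms cancel.
Column A: x×0.928 + 28.1×2.76 + (z_c − 28.1 − x)×3.39
Column B: 1.97×0 + 25.6×2.71 + (z_c − 1.97 − 25.6)×3.39
The z_c×3.39 term appears on both sides and cancels. Collect the known terms of each column as K = Σ(ρt)_known − 3.39 × (depth of known layers): K_A = 77.556 − 3.39×28.1 = −17.703; K_B = 69.376 − 3.39×(1.97 + 25.6) = −24.0863.
Balance: K_A − x×(3.39 − 0.928) = K_B, so x = (K_A − K_B)/(3.39 − 0.928) = 6.3833/2.462 = 2.59 km.

2.59 km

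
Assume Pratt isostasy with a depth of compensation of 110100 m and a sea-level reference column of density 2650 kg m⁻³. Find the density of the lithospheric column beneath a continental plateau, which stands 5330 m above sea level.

2530 kg m⁻³

Pratt balance: ρ_ref D = ρ (D + h).
ρ = ρ_ref D/(D + h) = 2650 × 110100 m/(110100 m + 5330 m) = 2530 kg m⁻³.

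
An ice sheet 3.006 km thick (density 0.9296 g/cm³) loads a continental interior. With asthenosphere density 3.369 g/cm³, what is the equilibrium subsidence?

0.829 km

Equating mass per unit area of the two columns: the ice load ρ_ice t is balanced by mantle displaced below, ρ_m s.
s = t ρ_ice / ρ_m = 3.006 km × 0.9296/3.369 = 0.829 km.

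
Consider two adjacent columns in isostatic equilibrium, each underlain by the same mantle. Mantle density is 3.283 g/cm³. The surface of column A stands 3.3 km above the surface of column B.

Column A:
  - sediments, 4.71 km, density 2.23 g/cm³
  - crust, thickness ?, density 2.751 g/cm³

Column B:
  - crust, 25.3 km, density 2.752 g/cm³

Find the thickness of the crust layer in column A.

36.3 km

Take the compensation level at the base of the deeper column (depth z_c below the surface of column A) and equate Σ ρ_i t_i down to z_c; mantle fills any gap and the z_c terms cancel.
Column A: 4.71×2.23 + x×2.751 + (z_c − 4.71 − x)×3.283
Column B: 3.3×0 + 25.3×2.752 + (z_c − 3.3 − 25.3)×3.283
The z_c×3.283 term appears on both sides and cancels. Collect the known terms of each column as K = Σ(ρt)_known − 3.283 × (depth of known layers): K_A = 10.5033 − 3.283×4.71 = −4.95963; K_B = 69.6256 − 3.283×(3.3 + 25.3) = −24.2682.
Balance: K_A − x×(3.283 − 2.751) = K_B, so x = (K_A − K_B)/(3.283 − 2.751) = 19.3086/0.532 = 36.3 km.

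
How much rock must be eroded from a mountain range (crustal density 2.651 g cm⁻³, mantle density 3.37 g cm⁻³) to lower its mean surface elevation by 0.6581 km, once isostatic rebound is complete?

3.08 km

Net drop Δ = e − u = e − e ρ_c/ρ_m = e (ρ_m − ρ_c)/ρ_m.
e = Δ ρ_m/(ρ_m − ρ_c) = 0.6581 km × 3.37/0.719 = 3.08 km.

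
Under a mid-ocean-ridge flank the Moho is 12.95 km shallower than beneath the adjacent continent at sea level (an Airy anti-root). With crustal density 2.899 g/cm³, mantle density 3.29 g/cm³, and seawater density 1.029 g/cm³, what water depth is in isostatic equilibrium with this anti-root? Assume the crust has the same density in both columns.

2.71 km

Replacing a thickness d of crust by seawater at the top must be balanced by replacing crust with mantle at the base: d (ρ_c − ρ_w) = a (ρ_m − ρ_c).
d = a (ρ_m − ρ_c)/(ρ_c − ρ_w) = 12.95 km × 0.391/1.87 = 2.71 km.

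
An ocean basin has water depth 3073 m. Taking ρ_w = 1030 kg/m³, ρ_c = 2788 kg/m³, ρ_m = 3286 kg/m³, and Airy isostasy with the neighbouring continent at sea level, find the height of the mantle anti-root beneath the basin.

10800 m

Equating mass per unit area of the two columns: replacing crust with seawater at the top is compensated by replacing crust with mantle at the base: d (ρ_c − ρ_w) = a (ρ_m − ρ_c).
a = d (ρ_c − ρ_w)/(ρ_m − ρ_c) = 3073 m × 1758/498 = 10800 m.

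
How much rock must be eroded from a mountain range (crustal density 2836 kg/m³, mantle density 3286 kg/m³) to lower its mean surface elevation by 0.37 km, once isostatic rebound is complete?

2.7 km

Net drop Δ = e − u = e − e ρ_c/ρ_m = e (ρ_m − ρ_c)/ρ_m.
e = Δ ρ_m/(ρ_m − ρ_c) = 0.37 km × 3286/450 = 2.7 km.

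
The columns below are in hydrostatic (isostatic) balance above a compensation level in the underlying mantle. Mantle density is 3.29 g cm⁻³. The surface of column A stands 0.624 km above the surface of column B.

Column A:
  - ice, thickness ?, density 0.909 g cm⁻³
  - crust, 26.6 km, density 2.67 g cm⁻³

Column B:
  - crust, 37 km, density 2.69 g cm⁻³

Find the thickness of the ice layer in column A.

Take the compensation level at the base of the deeper column (depth z_c below the surface of column A) and equate Σ ρ_i t_i down to z_c; mantle fills any gap and the z_c terms cancel.
Column A: x×0.909 + 26.6×2.67 + (z_c − 26.6 − x)×3.29
Column B: 0.624×0 + 37×2.69 + (z_c − 0.624 − 37)×3.29
The z_c×3.29 term appears on both sides and cancels. Collect the known terms of each column as K = Σ(ρt)_known − 3.29 × (depth of known layers): K_A = 71.022 − 3.29×26.6 = −16.492; K_B = 99.53 − 3.29×(0.624 + 37) = −24.25296.
Balance: K_A − x×(3.29 − 0.909) = K_B, so x = (K_A − K_B)/(3.29 − 0.909) = 7.76096/2.381 = 3.26 km.

3.26 km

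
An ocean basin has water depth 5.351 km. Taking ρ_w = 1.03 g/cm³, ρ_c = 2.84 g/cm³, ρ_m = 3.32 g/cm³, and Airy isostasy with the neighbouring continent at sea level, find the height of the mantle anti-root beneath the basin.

Isostatic balance requires: replacing crust with seawater at the top is compensated by replacing crust with mantle at the base: d (ρ_c − ρ_w) = a (ρ_m − ρ_c).
a = d (ρ_c − ρ_w)/(ρ_m − ρ_c) = 5.351 km × 1.81/0.48 = 20.2 km.

20.2 km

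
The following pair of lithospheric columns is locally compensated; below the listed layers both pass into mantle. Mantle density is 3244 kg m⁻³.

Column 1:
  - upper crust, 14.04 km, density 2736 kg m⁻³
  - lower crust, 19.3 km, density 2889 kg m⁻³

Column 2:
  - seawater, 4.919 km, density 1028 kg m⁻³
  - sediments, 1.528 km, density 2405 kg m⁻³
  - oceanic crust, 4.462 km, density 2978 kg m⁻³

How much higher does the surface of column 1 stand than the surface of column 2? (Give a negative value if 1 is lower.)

For any compensation level in the mantle, the mantle terms cancel and isostasy reduces to e = (Σt_1 − Σt_2) − (Σ(ρt)_1 − Σ(ρt)_2) / ρ_m.
Σt_1 = 33.34 km; Σt_2 = 10.909 km; Σ(ρt)_1 = 94171.14; Σ(ρt)_2 = 22019.408 (in km·kg m⁻³).
e = (33.34 − 10.909) − (94171.14 − 22019.408) / 3244 = 0.189 km.

0.189 km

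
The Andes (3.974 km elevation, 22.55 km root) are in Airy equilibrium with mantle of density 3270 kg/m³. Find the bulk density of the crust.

ρ_c h = (ρ_m − ρ_c) r → ρ_c (h + r) = ρ_m r → ρ_c = ρ_m r / (h + r).
ρ_c = 3270 × 22.55 km / (3.974 km + 22.55 km) = 2780 kg/m³.

2780 kg/m³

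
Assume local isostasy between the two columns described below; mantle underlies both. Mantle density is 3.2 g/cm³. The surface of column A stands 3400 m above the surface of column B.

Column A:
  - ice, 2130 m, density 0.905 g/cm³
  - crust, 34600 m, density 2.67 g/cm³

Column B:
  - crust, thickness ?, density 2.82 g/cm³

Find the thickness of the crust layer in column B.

Take the compensation level at the base of the deeper column (depth z_c below the surface of column A) and equate Σ ρ_i t_i down to z_c; mantle fills any gap and the z_c terms cancel.
Column A: 2130×0.905 + 34600×2.67 + (z_c − 36730)×3.2
Column B: 3400×0 + x×2.82 + (z_c − 3400 − 0 − x)×3.2
The z_c×3.2 term appears on both sides and cancels. Collect the known terms of each column as K = Σ(ρt)_known − 3.2 × (depth of known layers): K_A = 94309.65 − 3.2×36730 = −23226.35; K_B = 0 − 3.2×(3400 + 0) = −10880.
Balance: K_A = K_B − x×(3.2 − 2.82), so x = (K_B − K_A)/(3.2 − 2.82) = 12346.4/0.38 = 32500 m.

32500 m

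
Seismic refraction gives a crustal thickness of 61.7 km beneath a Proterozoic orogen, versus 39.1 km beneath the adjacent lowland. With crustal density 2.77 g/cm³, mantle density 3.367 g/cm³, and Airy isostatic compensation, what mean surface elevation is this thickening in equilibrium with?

Excess crust Δ = 61.7 km − 39.1 km = 22.6 km, split between elevation h and root r with h + r = Δ.
Airy balance ρ_c h = (ρ_m − ρ_c) r gives r = h ρ_c/(ρ_m − ρ_c), so h (1 + ρ_c/(ρ_m − ρ_c)) = Δ, i.e. h = Δ (ρ_m − ρ_c)/ρ_m.
h = 22.6 km × 0.597/3.367 = 4.01 km.

4.01 km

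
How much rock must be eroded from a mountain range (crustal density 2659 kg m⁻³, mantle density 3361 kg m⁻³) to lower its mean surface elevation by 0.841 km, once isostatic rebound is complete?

Net drop Δ = e − u = e − e ρ_c/ρ_m = e (ρ_m − ρ_c)/ρ_m.
e = Δ ρ_m/(ρ_m − ρ_c) = 0.841 km × 3361/702 = 4.03 km.

4.03 km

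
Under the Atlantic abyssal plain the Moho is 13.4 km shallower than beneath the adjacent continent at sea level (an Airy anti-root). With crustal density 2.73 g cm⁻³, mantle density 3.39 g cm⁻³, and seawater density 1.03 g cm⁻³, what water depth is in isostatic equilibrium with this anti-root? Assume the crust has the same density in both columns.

5.2 km

Replacing a thickness d of crust by seawater at the top must be balanced by replacing crust with mantle at the base: d (ρ_c − ρ_w) = a (ρ_m − ρ_c).
d = a (ρ_m − ρ_c)/(ρ_c − ρ_w) = 13.4 km × 0.66/1.7 = 5.2 km.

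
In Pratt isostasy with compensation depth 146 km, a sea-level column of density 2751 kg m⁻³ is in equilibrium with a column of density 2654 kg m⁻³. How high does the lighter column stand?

ρ_ref D = ρ (D + h) → h = D (ρ_ref − ρ)/ρ.
h = 146 km × (2751 − 2654)/2654 = 5.34 km.

5.34 km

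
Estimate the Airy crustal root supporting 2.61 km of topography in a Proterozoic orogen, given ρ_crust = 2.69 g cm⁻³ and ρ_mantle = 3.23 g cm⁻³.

13 km

For local isostatic compensation: the weight of the topography is balanced by the buoyancy of the root, ρ_c h = (ρ_m − ρ_c) r.
r = h · ρ_c / (ρ_m − ρ_c) = 2.61 km × 2.69 / (3.23 − 2.69) = 13 km.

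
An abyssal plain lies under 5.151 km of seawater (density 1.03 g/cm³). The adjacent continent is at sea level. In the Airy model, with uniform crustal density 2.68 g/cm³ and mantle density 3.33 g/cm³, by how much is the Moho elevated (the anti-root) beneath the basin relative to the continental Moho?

13.1 km

Equating mass per unit area of the two columns: replacing crust with seawater at the top is compensated by replacing crust with mantle at the base: d (ρ_c − ρ_w) = a (ρ_m − ρ_c).
a = d (ρ_c − ρ_w)/(ρ_m − ρ_c) = 5.151 km × 1.65/0.65 = 13.1 km.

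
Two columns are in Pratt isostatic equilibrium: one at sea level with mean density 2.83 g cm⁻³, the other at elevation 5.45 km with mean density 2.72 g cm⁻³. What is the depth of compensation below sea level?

ρ_ref D = ρ (D + h) → D (ρ_ref − ρ) = ρ h.
D = ρ h/(ρ_ref − ρ) = 2.72 × 5.45 km/(2.83 − 2.72) = 135 km.

135 km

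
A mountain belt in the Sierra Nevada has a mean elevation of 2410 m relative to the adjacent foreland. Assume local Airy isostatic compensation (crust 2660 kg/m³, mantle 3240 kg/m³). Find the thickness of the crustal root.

11100 m

In Airy isostatic equilibrium: the weight of the topography is balanced by the buoyancy of the root, ρ_c h = (ρ_m − ρ_c) r.
r = h · ρ_c / (ρ_m − ρ_c) = 2410 m × 2660 / (3240 − 2660) = 11100 m.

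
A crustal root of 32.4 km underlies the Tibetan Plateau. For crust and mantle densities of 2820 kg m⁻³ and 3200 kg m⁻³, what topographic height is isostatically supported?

For local isostatic compensation: ρ_c h = (ρ_m − ρ_c) r.
h = r (ρ_m − ρ_c) / ρ_c = 32.4 km × (3200 − 2820) / 2820 = 4.37 km.

4.37 km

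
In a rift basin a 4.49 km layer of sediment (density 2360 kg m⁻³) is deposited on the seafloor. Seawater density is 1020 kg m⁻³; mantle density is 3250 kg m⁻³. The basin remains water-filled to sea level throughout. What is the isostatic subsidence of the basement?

2.7 km

Submarine loading: the sediment displaces seawater, and the subsidence is in turn flooded, so s (ρ_m − ρ_w) = t (ρ_sed − ρ_w).
s = 4.49 km × (2360 − 1020) / (3250 − 1020) = 2.7 km.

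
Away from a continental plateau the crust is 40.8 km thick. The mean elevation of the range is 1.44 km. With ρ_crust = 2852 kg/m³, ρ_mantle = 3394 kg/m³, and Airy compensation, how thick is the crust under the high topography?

49.8 km

Root depth r = h ρ_c / (ρ_m − ρ_c) = 1.44 km × 2852 / 542 = 7.577 km.
Total thickness = T + h + r = 40.8 km + 1.44 km + 7.577 km = 49.8 km.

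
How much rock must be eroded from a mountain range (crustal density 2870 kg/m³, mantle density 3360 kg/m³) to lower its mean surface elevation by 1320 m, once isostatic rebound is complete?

Net drop Δ = e − u = e − e ρ_c/ρ_m = e (ρ_m − ρ_c)/ρ_m.
e = Δ ρ_m/(ρ_m − ρ_c) = 1320 m × 3360/490 = 9050 m.

9050 m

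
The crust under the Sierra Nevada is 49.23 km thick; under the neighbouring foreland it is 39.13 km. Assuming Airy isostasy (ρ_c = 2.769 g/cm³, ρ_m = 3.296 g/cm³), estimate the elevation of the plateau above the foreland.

1.61 km

Excess crust Δ = 49.23 km − 39.13 km = 10.1 km, split between elevation h and root r with h + r = Δ.
Airy balance ρ_c h = (ρ_m − ρ_c) r gives r = h ρ_c/(ρ_m − ρ_c), so h (1 + ρ_c/(ρ_m − ρ_c)) = Δ, i.e. h = Δ (ρ_m − ρ_c)/ρ_m.
h = 10.1 km × 0.527/3.296 = 1.61 km.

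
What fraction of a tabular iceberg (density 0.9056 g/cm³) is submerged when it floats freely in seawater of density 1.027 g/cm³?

Submerged fraction = ρ_obj/ρ_fluid = 0.9056/1.027 = 88.2%.

88.2%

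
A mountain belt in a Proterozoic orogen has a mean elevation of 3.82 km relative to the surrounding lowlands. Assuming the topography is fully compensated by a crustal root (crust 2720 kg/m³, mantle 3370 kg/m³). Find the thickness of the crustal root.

In Airy isostatic equilibrium: the weight of the topography is balanced by the buoyancy of the root, ρ_c h = (ρ_m − ρ_c) r.
r = h · ρ_c / (ρ_m − ρ_c) = 3.82 km × 2720 / (3370 − 2720) = 16 km.

16 km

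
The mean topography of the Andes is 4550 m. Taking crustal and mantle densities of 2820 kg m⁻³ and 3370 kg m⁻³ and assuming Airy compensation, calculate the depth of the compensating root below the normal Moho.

Balancing pressure at the compensation depth: the weight of the topography is balanced by the buoyancy of the root, ρ_c h = (ρ_m − ρ_c) r.
r = h · ρ_c / (ρ_m − ρ_c) = 4550 m × 2820 / (3370 − 2820) = 23300 m.

23300 m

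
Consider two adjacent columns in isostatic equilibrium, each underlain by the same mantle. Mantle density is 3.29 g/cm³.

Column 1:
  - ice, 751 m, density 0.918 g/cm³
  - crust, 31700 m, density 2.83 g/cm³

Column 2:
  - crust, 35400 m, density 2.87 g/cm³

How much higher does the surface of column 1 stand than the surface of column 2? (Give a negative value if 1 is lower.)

For any compensation level in the mantle, the mantle terms cancel and isostasy reduces to e = (Σt_1 − Σt_2) − (Σ(ρt)_1 − Σ(ρt)_2) / ρ_m.
Σt_1 = 32451 m; Σt_2 = 35400 m; Σ(ρt)_1 = 90400.418; Σ(ρt)_2 = 101598 (in m·g/cm³).
e = (32451 − 35400) − (90400.418 − 101598) / 3.29 = 455 m.

455 m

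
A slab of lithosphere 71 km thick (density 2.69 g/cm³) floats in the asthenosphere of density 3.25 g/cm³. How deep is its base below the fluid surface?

Draft d = t ρ_obj/ρ_fluid = 71 km × 2.69/3.25 = 58.8 km.

58.8 km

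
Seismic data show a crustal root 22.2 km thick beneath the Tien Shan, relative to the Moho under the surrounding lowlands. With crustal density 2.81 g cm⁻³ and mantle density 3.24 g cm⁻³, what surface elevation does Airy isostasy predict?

3.4 km

Equating mass per unit area of the two columns: ρ_c h = (ρ_m − ρ_c) r.
h = r (ρ_m − ρ_c) / ρ_c = 22.2 km × (3.24 − 2.81) / 2.81 = 3.4 km.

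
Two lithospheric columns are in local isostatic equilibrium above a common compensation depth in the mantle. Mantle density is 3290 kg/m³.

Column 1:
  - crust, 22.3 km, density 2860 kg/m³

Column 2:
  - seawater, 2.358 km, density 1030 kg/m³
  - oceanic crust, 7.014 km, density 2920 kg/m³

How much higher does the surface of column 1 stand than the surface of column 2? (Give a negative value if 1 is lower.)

0.506 km

For any compensation level in the mantle, the mantle terms cancel and isostasy reduces to e = (Σt_1 − Σt_2) − (Σ(ρt)_1 − Σ(ρt)_2) / ρ_m.
Σt_1 = 22.3 km; Σt_2 = 9.372 km; Σ(ρt)_1 = 63778; Σ(ρt)_2 = 22909.62 (in km·kg/m³).
e = (22.3 − 9.372) − (63778 − 22909.62) / 3290 = 0.506 km.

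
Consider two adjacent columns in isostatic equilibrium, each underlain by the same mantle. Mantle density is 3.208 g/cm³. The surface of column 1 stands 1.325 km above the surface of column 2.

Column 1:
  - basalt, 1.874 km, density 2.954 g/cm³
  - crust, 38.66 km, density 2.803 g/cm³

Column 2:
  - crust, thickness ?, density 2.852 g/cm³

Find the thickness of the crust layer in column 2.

33.4 km

Take the compensation level at the base of the deeper column (depth z_c below the surface of column 1) and equate Σ ρ_i t_i down to z_c; mantle fills any gap and the z_c terms cancel.
Column 1: 1.874×2.954 + 38.66×2.803 + (z_c − 40.534)×3.208
Column 2: 1.325×0 + x×2.852 + (z_c − 1.325 − 0 − x)×3.208
The z_c×3.208 term appears on both sides and cancels. Collect the known terms of each column as K = Σ(ρt)_known − 3.208 × (depth of known layers): K_1 = 113.899776 − 3.208×40.534 = −16.133296; K_2 = 0 − 3.208×(1.325 + 0) = −4.2506.
Balance: K_1 = K_2 − x×(3.208 − 2.852), so x = (K_2 − K_1)/(3.208 − 2.852) = 11.8827/0.356 = 33.4 km.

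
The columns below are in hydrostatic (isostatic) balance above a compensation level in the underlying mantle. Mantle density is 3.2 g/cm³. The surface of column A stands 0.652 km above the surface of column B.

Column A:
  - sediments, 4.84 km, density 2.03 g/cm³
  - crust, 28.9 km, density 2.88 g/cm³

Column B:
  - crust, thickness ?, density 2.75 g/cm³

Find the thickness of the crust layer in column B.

28.5 km

Take the compensation level at the base of the deeper column (depth z_c below the surface of column A) and equate Σ ρ_i t_i down to z_c; mantle fills any gap and the z_c terms cancel.
Column A: 4.84×2.03 + 28.9×2.88 + (z_c − 33.74)×3.2
Column B: 0.652×0 + x×2.75 + (z_c − 0.652 − 0 − x)×3.2
The z_c×3.2 term appears on both sides and cancels. Collect the known terms of each column as K = Σ(ρt)_known − 3.2 × (depth of known layers): K_A = 93.0572 − 3.2×33.74 = −14.9108; K_B = 0 − 3.2×(0.652 + 0) = −2.0864.
Balance: K_A = K_B − x×(3.2 − 2.75), so x = (K_B − K_A)/(3.2 − 2.75) = 12.8244/0.45 = 28.5 km.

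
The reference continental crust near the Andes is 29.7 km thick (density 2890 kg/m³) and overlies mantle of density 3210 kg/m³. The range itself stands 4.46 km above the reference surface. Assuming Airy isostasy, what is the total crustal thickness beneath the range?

74.4 km

Root depth r = h ρ_c / (ρ_m − ρ_c) = 4.46 km × 2890 / 320 = 40.28 km.
Total thickness = T + h + r = 29.7 km + 4.46 km + 40.28 km = 74.4 km.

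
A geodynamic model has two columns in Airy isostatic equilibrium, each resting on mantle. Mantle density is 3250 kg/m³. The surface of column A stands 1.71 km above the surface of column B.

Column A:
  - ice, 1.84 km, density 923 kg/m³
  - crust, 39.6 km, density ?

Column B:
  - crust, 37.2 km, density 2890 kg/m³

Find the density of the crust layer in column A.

2880 kg/m³

Take the compensation level at the base of the deeper column (depth z_c below the surface of column A) and equate Σ ρ_i t_i down to z_c; mantle fills any gap and the z_c terms cancel.
Column A: 1.84×923 + 39.6×ρ + (z_c − 41.44)×3250
Column B: 1.71×0 + 37.2×2890 + (z_c − 1.71 − 37.2)×3250
The z_c×3250 term appears on both sides and cancels. Collect the known terms of each column as K = Σ(ρt)_known − 3250 × (depth of known layers): K_A = 1698.32 − 3250×41.44 = −132981.68; K_B = 107508 − 3250×(1.71 + 37.2) = −18949.5.
Balance: K_A + 39.6×ρ = K_B, so ρ = (K_B − K_A)/39.6 = 114032/39.6 = 2880 kg/m³.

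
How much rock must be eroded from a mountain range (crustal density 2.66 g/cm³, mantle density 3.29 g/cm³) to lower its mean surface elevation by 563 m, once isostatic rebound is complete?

2940 m

Net drop Δ = e − u = e − e ρ_c/ρ_m = e (ρ_m − ρ_c)/ρ_m.
e = Δ ρ_m/(ρ_m − ρ_c) = 563 m × 3.29/0.63 = 2940 m.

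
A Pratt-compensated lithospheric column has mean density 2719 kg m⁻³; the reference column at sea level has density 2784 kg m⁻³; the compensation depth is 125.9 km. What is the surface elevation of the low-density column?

3.01 km

ρ_ref D = ρ (D + h) → h = D (ρ_ref − ρ)/ρ.
h = 125.9 km × (2784 − 2719)/2719 = 3.01 km.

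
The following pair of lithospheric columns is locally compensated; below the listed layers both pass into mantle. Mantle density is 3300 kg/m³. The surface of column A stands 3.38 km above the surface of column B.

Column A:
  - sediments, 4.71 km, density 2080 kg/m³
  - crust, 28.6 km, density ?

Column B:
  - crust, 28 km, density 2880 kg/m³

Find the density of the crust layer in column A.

2700 kg/m³

Take the compensation level at the base of the deeper column (depth z_c below the surface of column A) and equate Σ ρ_i t_i down to z_c; mantle fills any gap and the z_c terms cancel.
Column A: 4.71×2080 + 28.6×ρ + (z_c − 33.31)×3300
Column B: 3.38×0 + 28×2880 + (z_c − 3.38 − 28)×3300
The z_c×3300 term appears on both sides and cancels. Collect the known terms of each column as K = Σ(ρt)_known − 3300 × (depth of known layers): K_A = 9796.8 − 3300×33.31 = −100126.2; K_B = 80640 − 3300×(3.38 + 28) = −22914.
Balance: K_A + 28.6×ρ = K_B, so ρ = (K_B − K_A)/28.6 = 77212.2/28.6 = 2700 kg/m³.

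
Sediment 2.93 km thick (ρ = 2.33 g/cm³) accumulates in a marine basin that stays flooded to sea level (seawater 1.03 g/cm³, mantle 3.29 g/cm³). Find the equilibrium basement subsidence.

Submarine loading: the sediment displaces seawater, and the subsidence is in turn flooded, so s (ρ_m − ρ_w) = t (ρ_sed − ρ_w).
s = 2.93 km × (2.33 − 1.03) / (3.29 − 1.03) = 1.69 km.

1.69 km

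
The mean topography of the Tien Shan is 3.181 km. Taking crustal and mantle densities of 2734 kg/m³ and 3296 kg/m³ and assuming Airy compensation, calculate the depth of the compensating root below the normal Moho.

15.5 km

For local isostatic compensation: the weight of the topography is balanced by the buoyancy of the root, ρ_c h = (ρ_m − ρ_c) r.
r = h · ρ_c / (ρ_m − ρ_c) = 3.181 km × 2734 / (3296 − 2734) = 15.5 km.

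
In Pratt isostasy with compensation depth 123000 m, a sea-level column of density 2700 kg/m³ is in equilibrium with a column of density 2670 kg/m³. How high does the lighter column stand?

1380 m

ρ_ref D = ρ (D + h) → h = D (ρ_ref − ρ)/ρ.
h = 123000 m × (2700 − 2670)/2670 = 1380 m.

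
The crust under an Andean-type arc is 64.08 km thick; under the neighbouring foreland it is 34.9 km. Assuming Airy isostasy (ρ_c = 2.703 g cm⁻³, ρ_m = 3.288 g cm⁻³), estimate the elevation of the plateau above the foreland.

5.19 km

Excess crust Δ = 64.08 km − 34.9 km = 29.18 km, split between elevation h and root r with h + r = Δ.
Airy balance ρ_c h = (ρ_m − ρ_c) r gives r = h ρ_c/(ρ_m − ρ_c), so h (1 + ρ_c/(ρ_m − ρ_c)) = Δ, i.e. h = Δ (ρ_m − ρ_c)/ρ_m.
h = 29.18 km × 0.585/3.288 = 5.19 km.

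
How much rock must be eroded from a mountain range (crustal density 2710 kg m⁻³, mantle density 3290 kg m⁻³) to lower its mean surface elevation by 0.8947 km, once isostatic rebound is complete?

5.08 km

Net drop Δ = e − u = e − e ρ_c/ρ_m = e (ρ_m − ρ_c)/ρ_m.
e = Δ ρ_m/(ρ_m − ρ_c) = 0.8947 km × 3290/580 = 5.08 km.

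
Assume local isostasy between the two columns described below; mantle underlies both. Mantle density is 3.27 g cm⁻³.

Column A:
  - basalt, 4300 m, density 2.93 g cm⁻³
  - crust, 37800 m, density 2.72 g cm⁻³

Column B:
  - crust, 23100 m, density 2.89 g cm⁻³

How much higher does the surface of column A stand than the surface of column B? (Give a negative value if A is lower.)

4120 m

For any compensation level in the mantle, the mantle terms cancel and isostasy reduces to e = (Σt_A − Σt_B) − (Σ(ρt)_A − Σ(ρt)_B) / ρ_m.
Σt_A = 42100 m; Σt_B = 23100 m; Σ(ρt)_A = 115415; Σ(ρt)_B = 66759 (in m·g cm⁻³).
e = (42100 − 23100) − (115415 − 66759) / 3.27 = 4120 m.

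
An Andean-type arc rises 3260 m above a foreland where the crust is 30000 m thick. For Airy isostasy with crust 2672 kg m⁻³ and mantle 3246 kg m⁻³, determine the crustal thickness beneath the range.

48400 m

Root depth r = h ρ_c / (ρ_m − ρ_c) = 3260 m × 2672 / 574 = 15180 m.
Total thickness = T + h + r = 30000 m + 3260 m + 15180 m = 48400 m.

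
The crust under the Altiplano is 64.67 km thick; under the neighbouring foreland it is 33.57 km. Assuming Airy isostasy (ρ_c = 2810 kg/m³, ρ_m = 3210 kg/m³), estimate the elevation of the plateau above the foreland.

3.88 km

Excess crust Δ = 64.67 km − 33.57 km = 31.1 km, split between elevation h and root r with h + r = Δ.
Airy balance ρ_c h = (ρ_m − ρ_c) r gives r = h ρ_c/(ρ_m − ρ_c), so h (1 + ρ_c/(ρ_m − ρ_c)) = Δ, i.e. h = Δ (ρ_m − ρ_c)/ρ_m.
h = 31.1 km × 400/3210 = 3.88 km.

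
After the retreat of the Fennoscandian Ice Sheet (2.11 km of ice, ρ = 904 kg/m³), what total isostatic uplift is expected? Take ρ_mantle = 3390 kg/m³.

0.563 km

Removing the load lets mantle flow back in; uplift u satisfies ρ_ice t = ρ_m u.
u = t ρ_ice/ρ_m = 2.11 km × 904/3390 = 0.563 km.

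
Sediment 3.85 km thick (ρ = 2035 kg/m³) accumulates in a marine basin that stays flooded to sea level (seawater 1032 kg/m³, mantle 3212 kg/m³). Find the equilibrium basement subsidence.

Submarine loading: the sediment displaces seawater, and the subsidence is in turn flooded, so s (ρ_m − ρ_w) = t (ρ_sed − ρ_w).
s = 3.85 km × (2035 − 1032) / (3212 − 1032) = 1.77 km.

1.77 km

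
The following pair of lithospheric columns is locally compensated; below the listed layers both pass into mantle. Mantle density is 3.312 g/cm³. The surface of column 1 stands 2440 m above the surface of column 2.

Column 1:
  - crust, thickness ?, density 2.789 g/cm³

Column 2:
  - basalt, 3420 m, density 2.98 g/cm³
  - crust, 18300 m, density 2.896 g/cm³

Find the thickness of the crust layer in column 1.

32200 m

Take the compensation level at the base of the deeper column (depth z_c below the surface of column 1) and equate Σ ρ_i t_i down to z_c; mantle fills any gap and the z_c terms cancel.
Column 1: x×2.789 + (z_c − 0 − x)×3.312
Column 2: 2440×0 + 3420×2.98 + 18300×2.896 + (z_c − 2440 − 21720)×3.312
The z_c×3.312 term appears on both sides and cancels. Collect the known terms of each column as K = Σ(ρt)_known − 3.312 × (depth of known layers): K_1 = 0 − 3.312×0 = 0; K_2 = 63188.4 − 3.312×(2440 + 21720) = −16829.52.
Balance: K_1 − x×(3.312 − 2.789) = K_2, so x = (K_1 − K_2)/(3.312 − 2.789) = 16829.5/0.523 = 32200 m.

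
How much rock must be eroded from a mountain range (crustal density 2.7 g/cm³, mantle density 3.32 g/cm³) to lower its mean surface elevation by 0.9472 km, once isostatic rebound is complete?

5.07 km

Net drop Δ = e − u = e − e ρ_c/ρ_m = e (ρ_m − ρ_c)/ρ_m.
e = Δ ρ_m/(ρ_m − ρ_c) = 0.9472 km × 3.32/0.62 = 5.07 km.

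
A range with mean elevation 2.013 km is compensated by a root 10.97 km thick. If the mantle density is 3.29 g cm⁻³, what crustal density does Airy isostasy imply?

2.78 g cm⁻³

ρ_c h = (ρ_m − ρ_c) r → ρ_c (h + r) = ρ_m r → ρ_c = ρ_m r / (h + r).
ρ_c = 3.29 × 10.97 km / (2.013 km + 10.97 km) = 2.78 g cm⁻³.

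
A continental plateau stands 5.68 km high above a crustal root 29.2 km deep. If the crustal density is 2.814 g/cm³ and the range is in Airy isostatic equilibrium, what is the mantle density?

Airy balance: ρ_c h = (ρ_m − ρ_c) r → ρ_m = ρ_c (1 + h/r).
ρ_m = 2.814 × (1 + 5.68 km/29.2 km) = 3.36 g/cm³.

3.36 g/cm³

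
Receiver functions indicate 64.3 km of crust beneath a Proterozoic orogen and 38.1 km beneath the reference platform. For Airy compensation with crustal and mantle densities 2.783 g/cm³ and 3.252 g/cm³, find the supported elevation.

3.78 km

Excess crust Δ = 64.3 km − 38.1 km = 26.2 km, split between elevation h and root r with h + r = Δ.
Airy balance ρ_c h = (ρ_m − ρ_c) r gives r = h ρ_c/(ρ_m − ρ_c), so h (1 + ρ_c/(ρ_m − ρ_c)) = Δ, i.e. h = Δ (ρ_m − ρ_c)/ρ_m.
h = 26.2 km × 0.469/3.252 = 3.78 km.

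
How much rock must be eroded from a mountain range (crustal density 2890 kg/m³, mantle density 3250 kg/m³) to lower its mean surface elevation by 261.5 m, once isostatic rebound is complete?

Net drop Δ = e − u = e − e ρ_c/ρ_m = e (ρ_m − ρ_c)/ρ_m.
e = Δ ρ_m/(ρ_m − ρ_c) = 261.5 m × 3250/360 = 2360 m.

2360 m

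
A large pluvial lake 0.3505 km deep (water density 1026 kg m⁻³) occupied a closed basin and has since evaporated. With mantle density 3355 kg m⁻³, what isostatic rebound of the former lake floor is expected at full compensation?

u = d ρ_w/ρ_m = 0.3505 km × 1026/3355 = 0.107 km.

0.107 km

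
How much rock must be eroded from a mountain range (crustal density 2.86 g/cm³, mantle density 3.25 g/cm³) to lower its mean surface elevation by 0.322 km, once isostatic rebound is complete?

2.68 km

Net drop Δ = e − u = e − e ρ_c/ρ_m = e (ρ_m − ρ_c)/ρ_m.
e = Δ ρ_m/(ρ_m − ρ_c) = 0.322 km × 3.25/0.39 = 2.68 km.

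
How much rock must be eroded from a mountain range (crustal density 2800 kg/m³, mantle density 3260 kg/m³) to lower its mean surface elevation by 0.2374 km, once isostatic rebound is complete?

Net drop Δ = e − u = e − e ρ_c/ρ_m = e (ρ_m − ρ_c)/ρ_m.
e = Δ ρ_m/(ρ_m − ρ_c) = 0.2374 km × 3260/460 = 1.68 km.

1.68 km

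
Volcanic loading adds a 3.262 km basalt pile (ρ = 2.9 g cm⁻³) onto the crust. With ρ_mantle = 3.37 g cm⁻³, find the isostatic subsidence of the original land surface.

Subaerial loading: s = t ρ_load / ρ_m.
s = 3.262 km × 2.9/3.37 = 2.81 km.

2.81 km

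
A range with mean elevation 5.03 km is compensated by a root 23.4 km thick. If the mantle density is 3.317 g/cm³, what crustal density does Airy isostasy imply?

ρ_c h = (ρ_m − ρ_c) r → ρ_c (h + r) = ρ_m r → ρ_c = ρ_m r / (h + r).
ρ_c = 3.317 × 23.4 km / (5.03 km + 23.4 km) = 2.73 g/cm³.

2.73 g/cm³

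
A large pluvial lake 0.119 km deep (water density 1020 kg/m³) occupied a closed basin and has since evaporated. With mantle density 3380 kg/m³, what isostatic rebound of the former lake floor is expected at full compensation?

u = d ρ_w/ρ_m = 0.119 km × 1020/3380 = 0.0359 km.

0.0359 km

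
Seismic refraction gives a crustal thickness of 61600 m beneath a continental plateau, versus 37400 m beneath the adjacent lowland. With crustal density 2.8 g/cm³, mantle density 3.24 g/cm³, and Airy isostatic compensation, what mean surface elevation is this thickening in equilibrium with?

Excess crust Δ = 61600 m − 37400 m = 24200 m, split between elevation h and root r with h + r = Δ.
Airy balance ρ_c h = (ρ_m − ρ_c) r gives r = h ρ_c/(ρ_m − ρ_c), so h (1 + ρ_c/(ρ_m − ρ_c)) = Δ, i.e. h = Δ (ρ_m − ρ_c)/ρ_m.
h = 24200 m × 0.44/3.24 = 3290 m.

3290 m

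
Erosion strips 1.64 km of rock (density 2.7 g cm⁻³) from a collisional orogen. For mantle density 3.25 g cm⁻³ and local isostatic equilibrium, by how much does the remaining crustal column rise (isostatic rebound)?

Unloading: uplift u = e ρ_c/ρ_m = 1.64 km × 2.7/3.25 = 1.36 km.

1.36 km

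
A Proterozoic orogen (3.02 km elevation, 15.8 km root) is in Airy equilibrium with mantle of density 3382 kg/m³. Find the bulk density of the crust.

ρ_c h = (ρ_m − ρ_c) r → ρ_c (h + r) = ρ_m r → ρ_c = ρ_m r / (h + r).
ρ_c = 3382 × 15.8 km / (3.02 km + 15.8 km) = 2840 kg/m³.

2840 kg/m³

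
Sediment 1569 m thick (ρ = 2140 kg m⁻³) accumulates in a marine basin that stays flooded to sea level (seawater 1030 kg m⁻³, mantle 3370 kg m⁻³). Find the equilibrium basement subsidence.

Submarine loading: the sediment displaces seawater, and the subsidence is in turn flooded, so s (ρ_m − ρ_w) = t (ρ_sed − ρ_w).
s = 1569 m × (2140 − 1030) / (3370 − 1030) = 744 m.

744 m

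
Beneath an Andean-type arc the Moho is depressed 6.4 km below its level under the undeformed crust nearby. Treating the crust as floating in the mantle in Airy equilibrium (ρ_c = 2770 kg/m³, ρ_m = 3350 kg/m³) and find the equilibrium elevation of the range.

1.34 km

Isostatic balance requires: ρ_c h = (ρ_m − ρ_c) r.
h = r (ρ_m − ρ_c) / ρ_c = 6.4 km × (3350 − 2770) / 2770 = 1.34 km.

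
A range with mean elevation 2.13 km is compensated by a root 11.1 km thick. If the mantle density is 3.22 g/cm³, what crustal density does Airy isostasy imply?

2.7 g/cm³

ρ_c h = (ρ_m − ρ_c) r → ρ_c (h + r) = ρ_m r → ρ_c = ρ_m r / (h + r).
ρ_c = 3.22 × 11.1 km / (2.13 km + 11.1 km) = 2.7 g/cm³.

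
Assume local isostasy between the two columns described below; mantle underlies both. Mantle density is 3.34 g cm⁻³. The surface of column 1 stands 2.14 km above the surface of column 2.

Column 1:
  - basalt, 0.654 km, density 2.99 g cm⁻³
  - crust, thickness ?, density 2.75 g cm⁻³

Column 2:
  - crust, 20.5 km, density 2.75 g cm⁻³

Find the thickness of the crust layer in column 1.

32.2 km

Take the compensation level at the base of the deeper column (depth z_c below the surface of column 1) and equate Σ ρ_i t_i down to z_c; mantle fills any gap and the z_c terms cancel.
Column 1: 0.654×2.99 + x×2.75 + (z_c − 0.654 − x)×3.34
Column 2: 2.14×0 + 20.5×2.75 + (z_c − 2.14 − 20.5)×3.34
The z_c×3.34 term appears on both sides and cancels. Collect the known terms of each column as K = Σ(ρt)_known − 3.34 × (depth of known layers): K_1 = 1.95546 − 3.34×0.654 = −0.2289; K_2 = 56.375 − 3.34×(2.14 + 20.5) = −19.2426.
Balance: K_1 − x×(3.34 − 2.75) = K_2, so x = (K_1 − K_2)/(3.34 − 2.75) = 19.0137/0.59 = 32.2 km.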